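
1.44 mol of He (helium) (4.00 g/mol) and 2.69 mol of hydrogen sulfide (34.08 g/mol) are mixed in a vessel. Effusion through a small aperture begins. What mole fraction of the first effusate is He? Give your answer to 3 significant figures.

The effusion rate of species i is ∝ p_i/√M_i ∝ n_i/√M_i.
So x_He in the escaping gas = (n_He/√M_He) / Σ(n_i/√M_i)
= (1.44/√4.00) / (1.44/√4.00 + 2.69/√34.08) = 0.7200/(0.7200 + 0.4608) = 0.610.

0.610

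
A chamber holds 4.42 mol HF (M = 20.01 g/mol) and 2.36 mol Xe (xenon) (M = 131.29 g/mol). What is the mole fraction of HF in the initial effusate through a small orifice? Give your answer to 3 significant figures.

0.828

Rate_i ∝ x_i/√M_i (Graham's law weighted by mole fraction), so the effusate composition follows n_i/√M_i.
x_HF(eff) = (n_HF/√M_HF) / (n_HF/√M_HF + n_Xe/√M_Xe)
= (4.42/√20.01) / (4.42/√20.01 + 2.36/√131.29) = 0.9881/(0.9881 + 0.2060) = 0.828.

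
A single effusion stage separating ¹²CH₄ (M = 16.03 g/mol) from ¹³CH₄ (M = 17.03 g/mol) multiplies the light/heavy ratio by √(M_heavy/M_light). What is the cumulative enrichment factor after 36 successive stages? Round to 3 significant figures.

2.97

Overall factor = α^36 with α = √(17.03/16.03), i.e. (17.03/16.03)^(36/2).
= 1.06238^18 = 2.97.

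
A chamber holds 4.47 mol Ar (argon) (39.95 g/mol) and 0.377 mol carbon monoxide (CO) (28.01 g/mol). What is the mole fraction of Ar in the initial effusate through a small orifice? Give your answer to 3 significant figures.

Each component's effusion rate ∝ (its partial pressure)·(1/√M) ∝ n_i/√M_i.
So x_Ar in the escaping gas = (n_Ar/√M_Ar) / Σ(n_i/√M_i)
= (4.47/√39.95) / (4.47/√39.95 + 0.377/√28.01) = 0.7072/(0.7072 + 0.07123) = 0.908.

0.908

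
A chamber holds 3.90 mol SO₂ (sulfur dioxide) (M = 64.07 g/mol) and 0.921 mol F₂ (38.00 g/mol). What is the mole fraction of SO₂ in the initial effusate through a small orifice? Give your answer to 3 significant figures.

0.765

Effusion rate of each component ∝ n_i/√M_i (partial pressure × 1/√M).
Mole fraction of SO₂ in the effusate = (n_SO₂/√M_SO₂) / (n_SO₂/√M_SO₂ + n_F₂/√M_F₂)
= (3.90/√64.07) / (3.90/√64.07 + 0.921/√38.00) = 0.4872/(0.4872 + 0.1494) = 0.765.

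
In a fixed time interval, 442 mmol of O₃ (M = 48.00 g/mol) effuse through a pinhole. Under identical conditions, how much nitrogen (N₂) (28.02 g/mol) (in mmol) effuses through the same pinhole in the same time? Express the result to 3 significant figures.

579 mmol

Since effusion rate ∝ 1/√M, rate_N₂/rate_O₃ = √(M_O₃/M_N₂) = √(48.00/28.02) = √1.713 = 1.309.
So the amount for N₂ is 442 × 1.309 = 579 mmol.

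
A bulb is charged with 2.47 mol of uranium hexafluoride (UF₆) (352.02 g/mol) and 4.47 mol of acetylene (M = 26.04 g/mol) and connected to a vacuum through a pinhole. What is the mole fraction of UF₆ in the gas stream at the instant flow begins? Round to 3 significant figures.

Each component's effusion rate ∝ (its partial pressure)·(1/√M) ∝ n_i/√M_i.
So x_UF₆ in the escaping gas = (n_UF₆/√M_UF₆) / Σ(n_i/√M_i)
= (2.47/√352.02) / (2.47/√352.02 + 4.47/√26.04) = 0.1316/(0.1316 + 0.8760) = 0.131.

0.131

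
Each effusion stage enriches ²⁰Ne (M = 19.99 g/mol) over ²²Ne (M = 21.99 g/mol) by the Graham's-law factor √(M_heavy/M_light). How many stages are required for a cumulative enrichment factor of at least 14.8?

57

Single-stage factor α = √(21.99/19.99), so ln α = ½ ln(1.10005) = 0.04768.
Need α^N ≥ 14.8 ⇒ N ≥ ln(14.8) / ln α = 2.695 / 0.04768 = 56.52.
Rounding up, N = 57 stages.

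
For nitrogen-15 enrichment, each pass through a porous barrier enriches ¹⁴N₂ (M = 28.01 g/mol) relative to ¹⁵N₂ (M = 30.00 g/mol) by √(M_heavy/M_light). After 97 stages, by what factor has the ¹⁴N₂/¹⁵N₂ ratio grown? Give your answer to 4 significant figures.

The single-stage factor is √(M_heavy/M_light), so 97 stages give [√(30.00/28.01)]^97 = (30.00/28.01)^(97/2).
= 1.07105^(97/2) = 27.91.

27.91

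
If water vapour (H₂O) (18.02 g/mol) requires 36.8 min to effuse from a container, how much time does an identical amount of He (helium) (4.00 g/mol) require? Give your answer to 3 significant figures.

17.3 min

By Graham's law, t_He/t_H₂O = √(M_He/M_H₂O) = √(4.00/18.02) = √0.2220 = 0.4711.
So the time for He is 36.8 × 0.4711 = 17.3 min.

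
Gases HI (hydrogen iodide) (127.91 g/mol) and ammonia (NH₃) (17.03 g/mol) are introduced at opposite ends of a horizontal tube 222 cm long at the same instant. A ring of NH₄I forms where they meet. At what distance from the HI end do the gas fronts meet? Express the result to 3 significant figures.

59.3 cm

Graham's law gives d_HI/d_NH₃ = rate_HI/rate_NH₃ = √(M_NH₃/M_HI) = √(17.03/127.91) = 0.3649.
With d_HI + d_NH₃ = 222 cm, d_NH₃ = 222/(1 + 0.3649) = 162.7 cm.
d_HI = 222 − 162.7 = 59.3 cm.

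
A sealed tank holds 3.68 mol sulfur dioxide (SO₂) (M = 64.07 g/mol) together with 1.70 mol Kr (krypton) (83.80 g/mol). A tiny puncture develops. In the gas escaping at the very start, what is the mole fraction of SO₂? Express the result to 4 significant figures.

Each component's effusion rate ∝ (its partial pressure)·(1/√M) ∝ n_i/√M_i.
Mole fraction of SO₂ in the effusate = (n_SO₂/√M_SO₂) / (n_SO₂/√M_SO₂ + n_Kr/√M_Kr)
= (3.68/√64.07) / (3.68/√64.07 + 1.70/√83.80) = 0.4597/(0.4597 + 0.1857) = 0.7123.

0.7123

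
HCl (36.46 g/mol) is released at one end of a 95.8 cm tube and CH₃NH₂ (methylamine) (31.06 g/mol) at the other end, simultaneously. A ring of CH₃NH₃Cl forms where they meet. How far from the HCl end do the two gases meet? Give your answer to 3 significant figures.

Distances travelled in equal time are proportional to diffusion rates, so d_HCl/d_CH₃NH₂ = √(M_CH₃NH₂/M_HCl) = √(31.06/36.46) = 0.9230.
With d_HCl + d_CH₃NH₂ = 95.8 cm, d_CH₃NH₂ = 95.8/(1 + 0.9230) = 49.82 cm.
d_HCl = 95.8 − 49.82 = 46.0 cm.

46.0 cm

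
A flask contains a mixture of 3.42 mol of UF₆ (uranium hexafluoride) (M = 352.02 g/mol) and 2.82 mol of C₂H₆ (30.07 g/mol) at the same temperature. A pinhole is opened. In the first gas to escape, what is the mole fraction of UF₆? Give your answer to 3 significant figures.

0.262

The effusion rate of species i is ∝ p_i/√M_i ∝ n_i/√M_i.
So x_UF₆ in the escaping gas = (n_UF₆/√M_UF₆) / Σ(n_i/√M_i)
= (3.42/√352.02) / (3.42/√352.02 + 2.82/√30.07) = 0.1823/(0.1823 + 0.5143) = 0.262.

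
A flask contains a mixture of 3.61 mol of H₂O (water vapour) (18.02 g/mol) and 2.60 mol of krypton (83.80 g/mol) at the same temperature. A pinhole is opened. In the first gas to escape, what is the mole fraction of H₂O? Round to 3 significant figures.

0.750

Effusion rate of each component ∝ n_i/√M_i (partial pressure × 1/√M).
x_H₂O(eff) = (n_H₂O/√M_H₂O) / (n_H₂O/√M_H₂O + n_Kr/√M_Kr)
= (3.61/√18.02) / (3.61/√18.02 + 2.60/√83.80) = 0.8504/(0.8504 + 0.2840) = 0.750.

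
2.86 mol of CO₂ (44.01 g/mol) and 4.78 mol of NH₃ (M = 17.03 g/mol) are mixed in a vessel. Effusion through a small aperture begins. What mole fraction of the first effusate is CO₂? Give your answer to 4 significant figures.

0.2712

Rate_i ∝ x_i/√M_i (Graham's law weighted by mole fraction), so the effusate composition follows n_i/√M_i.
So x_CO₂ in the escaping gas = (n_CO₂/√M_CO₂) / Σ(n_i/√M_i)
= (2.86/√44.01) / (2.86/√44.01 + 4.78/√17.03) = 0.4311/(0.4311 + 1.158) = 0.2712.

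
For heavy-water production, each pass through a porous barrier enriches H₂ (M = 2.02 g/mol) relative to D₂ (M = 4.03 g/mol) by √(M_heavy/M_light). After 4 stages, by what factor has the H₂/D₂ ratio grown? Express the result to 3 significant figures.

Overall factor = α^4 with α = √(4.03/2.02), i.e. (4.03/2.02)^(4/2).
= 1.99505^2 = 3.98.

3.98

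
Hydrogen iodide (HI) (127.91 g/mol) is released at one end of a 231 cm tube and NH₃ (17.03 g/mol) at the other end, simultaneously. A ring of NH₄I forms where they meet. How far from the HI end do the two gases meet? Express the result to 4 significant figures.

61.75 cm

Graham's law gives d_HI/d_NH₃ = rate_HI/rate_NH₃ = √(M_NH₃/M_HI) = √(17.03/127.91) = 0.3649.
With d_HI + d_NH₃ = 231 cm, d_NH₃ = 231/(1 + 0.3649) = 169.2 cm.
d_HI = 231 − 169.2 = 61.75 cm.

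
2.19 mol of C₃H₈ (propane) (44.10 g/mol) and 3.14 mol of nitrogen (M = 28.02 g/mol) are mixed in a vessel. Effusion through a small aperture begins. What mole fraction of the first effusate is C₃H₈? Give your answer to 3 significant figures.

0.357

Rate_i ∝ x_i/√M_i (Graham's law weighted by mole fraction), so the effusate composition follows n_i/√M_i.
Mole fraction of C₃H₈ in the effusate = (n_C₃H₈/√M_C₃H₈) / (n_C₃H₈/√M_C₃H₈ + n_N₂/√M_N₂)
= (2.19/√44.10) / (2.19/√44.10 + 3.14/√28.02) = 0.3298/(0.3298 + 0.5932) = 0.357.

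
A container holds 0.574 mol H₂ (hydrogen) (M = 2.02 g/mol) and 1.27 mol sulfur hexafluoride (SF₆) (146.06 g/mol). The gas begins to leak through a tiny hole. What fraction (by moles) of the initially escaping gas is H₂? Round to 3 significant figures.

Rate_i ∝ x_i/√M_i (Graham's law weighted by mole fraction), so the effusate composition follows n_i/√M_i.
x_H₂(eff) = (n_H₂/√M_H₂) / (n_H₂/√M_H₂ + n_SF₆/√M_SF₆)
= (0.574/√2.02) / (0.574/√2.02 + 1.27/√146.06) = 0.4039/(0.4039 + 0.1051) = 0.794.

0.794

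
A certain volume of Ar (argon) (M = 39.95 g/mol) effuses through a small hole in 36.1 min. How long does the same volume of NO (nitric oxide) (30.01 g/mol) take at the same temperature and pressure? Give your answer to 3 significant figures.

By Graham's law, t_NO/t_Ar = √(M_NO/M_Ar) = √(30.01/39.95) = √0.7512 = 0.8667.
So the time for NO is 36.1 × 0.8667 = 31.3 min.

31.3 min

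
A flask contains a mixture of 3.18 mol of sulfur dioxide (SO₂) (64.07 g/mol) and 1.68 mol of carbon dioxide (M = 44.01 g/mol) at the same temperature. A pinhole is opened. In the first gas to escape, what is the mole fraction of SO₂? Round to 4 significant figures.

The effusion rate of species i is ∝ p_i/√M_i ∝ n_i/√M_i.
Mole fraction of SO₂ in the effusate = (n_SO₂/√M_SO₂) / (n_SO₂/√M_SO₂ + n_CO₂/√M_CO₂)
= (3.18/√64.07) / (3.18/√64.07 + 1.68/√44.01) = 0.3973/(0.3973 + 0.2532) = 0.6107.

0.6107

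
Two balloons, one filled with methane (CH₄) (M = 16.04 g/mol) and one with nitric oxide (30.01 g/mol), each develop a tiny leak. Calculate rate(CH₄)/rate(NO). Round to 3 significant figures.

Since effusion rate ∝ 1/√M, rate_CH₄/rate_NO = √(M_NO/M_CH₄) = √(30.01/16.04) = √1.871 = 1.37.

1.37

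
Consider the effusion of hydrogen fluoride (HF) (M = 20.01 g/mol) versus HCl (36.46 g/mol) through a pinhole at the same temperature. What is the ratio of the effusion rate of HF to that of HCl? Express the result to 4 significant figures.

1.350

From Graham's law, rate_HF/rate_HCl = √(M_HCl/M_HF) = √(36.46/20.01) = √1.822 = 1.350.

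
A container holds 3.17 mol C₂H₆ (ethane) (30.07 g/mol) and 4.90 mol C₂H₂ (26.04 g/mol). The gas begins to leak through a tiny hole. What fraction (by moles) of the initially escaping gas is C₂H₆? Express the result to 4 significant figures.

Effusion rate of each component ∝ n_i/√M_i (partial pressure × 1/√M).
x_C₂H₆(eff) = (n_C₂H₆/√M_C₂H₆) / (n_C₂H₆/√M_C₂H₆ + n_C₂H₂/√M_C₂H₂)
= (3.17/√30.07) / (3.17/√30.07 + 4.90/√26.04) = 0.5781/(0.5781 + 0.9602) = 0.3758.

0.3758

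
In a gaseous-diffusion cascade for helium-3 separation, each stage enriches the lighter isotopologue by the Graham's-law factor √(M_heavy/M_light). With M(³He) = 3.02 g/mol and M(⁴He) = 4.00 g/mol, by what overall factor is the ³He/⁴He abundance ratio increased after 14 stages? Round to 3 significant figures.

7.15

After 14 stages the ratio has grown by (√(4.00/3.02))^14 = (4.00/3.02)^(14/2).
= 1.32450^7 = 7.15.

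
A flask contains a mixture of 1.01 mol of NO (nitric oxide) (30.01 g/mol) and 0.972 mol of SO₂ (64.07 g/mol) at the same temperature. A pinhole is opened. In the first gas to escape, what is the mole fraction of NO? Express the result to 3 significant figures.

0.603

Rate_i ∝ x_i/√M_i (Graham's law weighted by mole fraction), so the effusate composition follows n_i/√M_i.
So x_NO in the escaping gas = (n_NO/√M_NO) / Σ(n_i/√M_i)
= (1.01/√30.01) / (1.01/√30.01 + 0.972/√64.07) = 0.1844/(0.1844 + 0.1214) = 0.603.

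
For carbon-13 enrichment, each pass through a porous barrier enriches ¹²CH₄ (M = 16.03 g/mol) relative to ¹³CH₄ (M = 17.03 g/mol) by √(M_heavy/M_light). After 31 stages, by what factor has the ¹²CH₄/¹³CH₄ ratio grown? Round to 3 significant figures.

2.55

After 31 stages the ratio has grown by (√(17.03/16.03))^31 = (17.03/16.03)^(31/2).
= 1.06238^(31/2) = 2.55.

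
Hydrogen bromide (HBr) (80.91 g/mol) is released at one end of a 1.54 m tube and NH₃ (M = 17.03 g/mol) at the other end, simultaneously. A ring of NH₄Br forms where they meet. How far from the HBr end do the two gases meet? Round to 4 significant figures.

In equal time, each gas travels a distance ∝ its rate ∝ 1/√M, so d_HBr/d_NH₃ = √(M_NH₃/M_HBr) = √(17.03/80.91) = 0.4588.
With d_HBr + d_NH₃ = 1.54 m, d_NH₃ = 1.54/(1 + 0.4588) = 1.056 m.
d_HBr = 1.54 − 1.056 = 0.4843 m.

0.4843 m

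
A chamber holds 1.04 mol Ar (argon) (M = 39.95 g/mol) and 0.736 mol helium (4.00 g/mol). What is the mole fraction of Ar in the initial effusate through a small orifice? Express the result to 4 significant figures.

The effusion rate of species i is ∝ p_i/√M_i ∝ n_i/√M_i.
x_Ar(eff) = (n_Ar/√M_Ar) / (n_Ar/√M_Ar + n_He/√M_He)
= (1.04/√39.95) / (1.04/√39.95 + 0.736/√4.00) = 0.1645/(0.1645 + 0.3680) = 0.3090.

0.3090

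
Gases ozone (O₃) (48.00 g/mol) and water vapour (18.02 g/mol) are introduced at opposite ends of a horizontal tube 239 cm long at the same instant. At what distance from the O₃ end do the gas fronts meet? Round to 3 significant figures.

90.8 cm

Graham's law gives d_O₃/d_H₂O = rate_O₃/rate_H₂O = √(M_H₂O/M_O₃) = √(18.02/48.00) = 0.6127.
With d_O₃ + d_H₂O = 239 cm, d_H₂O = 239/(1 + 0.6127) = 148.2 cm.
d_O₃ = 239 − 148.2 = 90.8 cm.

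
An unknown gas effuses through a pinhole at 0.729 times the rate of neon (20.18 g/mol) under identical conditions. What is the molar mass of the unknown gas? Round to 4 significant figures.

37.97 g/mol

By Graham's law, rate_X/rate_Ne = √(M_Ne/M_X).
0.729 = √(20.18/M_X)
M_X = 20.18 / 0.729² = 20.18 / 0.5314 = 37.97 g/mol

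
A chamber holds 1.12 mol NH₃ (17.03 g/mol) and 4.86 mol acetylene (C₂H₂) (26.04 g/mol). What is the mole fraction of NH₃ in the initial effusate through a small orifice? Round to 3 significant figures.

0.222

Rate_i ∝ x_i/√M_i (Graham's law weighted by mole fraction), so the effusate composition follows n_i/√M_i.
Mole fraction of NH₃ in the effusate = (n_NH₃/√M_NH₃) / (n_NH₃/√M_NH₃ + n_C₂H₂/√M_C₂H₂)
= (1.12/√17.03) / (1.12/√17.03 + 4.86/√26.04) = 0.2714/(0.2714 + 0.9524) = 0.222.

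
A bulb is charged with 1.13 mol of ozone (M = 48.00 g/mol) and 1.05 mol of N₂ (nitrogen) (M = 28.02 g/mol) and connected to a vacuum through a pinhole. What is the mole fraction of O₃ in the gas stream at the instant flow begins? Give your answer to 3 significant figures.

0.451

Effusion rate of each component ∝ n_i/√M_i (partial pressure × 1/√M).
x_O₃(eff) = (n_O₃/√M_O₃) / (n_O₃/√M_O₃ + n_N₂/√M_N₂)
= (1.13/√48.00) / (1.13/√48.00 + 1.05/√28.02) = 0.1631/(0.1631 + 0.1984) = 0.451.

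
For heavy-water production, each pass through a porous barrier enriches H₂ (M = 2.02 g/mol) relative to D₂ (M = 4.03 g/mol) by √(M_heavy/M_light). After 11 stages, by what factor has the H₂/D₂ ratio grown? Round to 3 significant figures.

44.6

The single-stage factor is √(M_heavy/M_light), so 11 stages give [√(4.03/2.02)]^11 = (4.03/2.02)^(11/2).
= 1.99505^(11/2) = 44.6.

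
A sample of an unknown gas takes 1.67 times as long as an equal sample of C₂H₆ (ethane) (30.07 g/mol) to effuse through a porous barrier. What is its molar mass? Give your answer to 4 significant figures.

83.86 g/mol

Since effusion rate ∝ 1/√M, t_X/t_C₂H₆ = √(M_X/M_C₂H₆).
1.67 = √(M_X/30.07)
M_X = 30.07 × 1.67² = 30.07 × 2.789 = 83.86 g/mol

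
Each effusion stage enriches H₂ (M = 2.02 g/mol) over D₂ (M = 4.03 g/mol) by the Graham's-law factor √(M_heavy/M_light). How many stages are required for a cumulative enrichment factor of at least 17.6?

Single-stage factor α = √(4.03/2.02), so ln α = ½ ln(1.99505) = 0.3453.
Need α^N ≥ 17.6 ⇒ N ≥ ln(17.6) / ln α = 2.868 / 0.3453 = 8.30.
Rounding up, N = 9 stages.

9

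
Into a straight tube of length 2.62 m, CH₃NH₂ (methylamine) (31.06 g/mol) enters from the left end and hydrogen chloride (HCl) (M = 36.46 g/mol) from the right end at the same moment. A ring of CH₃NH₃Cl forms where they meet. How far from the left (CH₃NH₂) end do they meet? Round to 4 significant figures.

1.362 m

In equal time, each gas travels a distance ∝ its rate ∝ 1/√M, so d_CH₃NH₂/d_HCl = √(M_HCl/M_CH₃NH₂) = √(36.46/31.06) = 1.083.
With d_CH₃NH₂ + d_HCl = 2.62 m, d_HCl = 2.62/(1 + 1.083) = 1.258 m.
d_CH₃NH₂ = 2.62 − 1.258 = 1.362 m.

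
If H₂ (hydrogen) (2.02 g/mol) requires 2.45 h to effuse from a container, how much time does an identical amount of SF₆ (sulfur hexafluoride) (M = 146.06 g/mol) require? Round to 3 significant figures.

20.8 h

By Graham's law, t_SF₆/t_H₂ = √(M_SF₆/M_H₂) = √(146.06/2.02) = √72.31 = 8.503.
So the time for SF₆ is 2.45 × 8.503 = 20.8 h.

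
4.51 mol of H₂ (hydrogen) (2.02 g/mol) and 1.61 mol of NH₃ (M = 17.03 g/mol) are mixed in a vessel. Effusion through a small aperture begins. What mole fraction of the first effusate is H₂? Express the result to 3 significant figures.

The effusion rate of species i is ∝ p_i/√M_i ∝ n_i/√M_i.
x_H₂(eff) = (n_H₂/√M_H₂) / (n_H₂/√M_H₂ + n_NH₃/√M_NH₃)
= (4.51/√2.02) / (4.51/√2.02 + 1.61/√17.03) = 3.173/(3.173 + 0.3901) = 0.891.

0.891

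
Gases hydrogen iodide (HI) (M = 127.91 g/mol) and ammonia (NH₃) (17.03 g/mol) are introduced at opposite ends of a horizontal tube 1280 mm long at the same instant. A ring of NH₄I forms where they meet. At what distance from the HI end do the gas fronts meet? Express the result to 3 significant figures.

Distances travelled in equal time are proportional to diffusion rates, so d_HI/d_NH₃ = √(M_NH₃/M_HI) = √(17.03/127.91) = 0.3649.
With d_HI + d_NH₃ = 1280 mm, d_NH₃ = 1280/(1 + 0.3649) = 937.8 mm.
d_HI = 1280 − 937.8 = 342 mm.

342 mm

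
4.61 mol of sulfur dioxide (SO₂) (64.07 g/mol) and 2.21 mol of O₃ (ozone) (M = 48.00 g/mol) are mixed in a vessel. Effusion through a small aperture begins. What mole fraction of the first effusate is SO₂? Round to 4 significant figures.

0.6436

The effusion rate of species i is ∝ p_i/√M_i ∝ n_i/√M_i.
So x_SO₂ in the escaping gas = (n_SO₂/√M_SO₂) / Σ(n_i/√M_i)
= (4.61/√64.07) / (4.61/√64.07 + 2.21/√48.00) = 0.5759/(0.5759 + 0.3190) = 0.6436.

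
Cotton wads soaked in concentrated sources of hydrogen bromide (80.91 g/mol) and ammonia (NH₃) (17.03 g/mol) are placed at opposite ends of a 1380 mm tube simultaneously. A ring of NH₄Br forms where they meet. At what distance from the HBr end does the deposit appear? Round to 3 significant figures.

The fronts meet when d_HBr + d_NH₃ = L with d_HBr/d_NH₃ = √(M_NH₃/M_HBr) (Graham's law). Here √(M_NH₃/M_HBr) = √(17.03/80.91) = 0.4588.
With d_HBr + d_NH₃ = 1380 mm, d_NH₃ = 1380/(1 + 0.4588) = 946.0 mm.
d_HBr = 1380 − 946.0 = 434 mm.

434 mm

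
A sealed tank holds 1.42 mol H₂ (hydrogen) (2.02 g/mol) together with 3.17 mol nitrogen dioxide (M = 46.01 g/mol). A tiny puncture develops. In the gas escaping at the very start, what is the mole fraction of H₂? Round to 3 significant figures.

Each component's effusion rate ∝ (its partial pressure)·(1/√M) ∝ n_i/√M_i.
So x_H₂ in the escaping gas = (n_H₂/√M_H₂) / Σ(n_i/√M_i)
= (1.42/√2.02) / (1.42/√2.02 + 3.17/√46.01) = 0.9991/(0.9991 + 0.4673) = 0.681.

0.681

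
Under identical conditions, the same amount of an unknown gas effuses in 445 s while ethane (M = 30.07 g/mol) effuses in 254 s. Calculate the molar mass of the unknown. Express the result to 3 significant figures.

Since effusion rate ∝ 1/√M, t_X/t_C₂H₆ = √(M_X/M_C₂H₆).
445/254 = 1.752 = √(M_X/30.07)
M_X = 30.07 × 1.752² = 30.07 × 3.069 = 92.3 g/mol

92.3 g/mol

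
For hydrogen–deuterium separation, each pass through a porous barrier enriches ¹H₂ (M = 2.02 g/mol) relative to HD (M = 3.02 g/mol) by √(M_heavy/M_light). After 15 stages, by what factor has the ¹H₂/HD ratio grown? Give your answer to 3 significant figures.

20.4

After 15 stages the ratio has grown by (√(3.02/2.02))^15 = (3.02/2.02)^(15/2).
= 1.49505^(15/2) = 20.4.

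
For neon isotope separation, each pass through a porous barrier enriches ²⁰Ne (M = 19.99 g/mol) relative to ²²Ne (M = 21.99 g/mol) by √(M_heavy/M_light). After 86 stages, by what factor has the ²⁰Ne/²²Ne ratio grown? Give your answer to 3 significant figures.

Each stage multiplies the ratio by α = √(21.99/19.99), so after 86 stages the overall factor is α^86 = (21.99/19.99)^(86/2).
= 1.10005^43 = 60.4.

60.4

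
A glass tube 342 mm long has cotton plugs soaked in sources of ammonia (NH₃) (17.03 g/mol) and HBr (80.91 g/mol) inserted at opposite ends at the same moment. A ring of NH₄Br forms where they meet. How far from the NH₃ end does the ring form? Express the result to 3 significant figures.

234 mm

Distances travelled in equal time are proportional to diffusion rates, so d_NH₃/d_HBr = √(M_HBr/M_NH₃) = √(80.91/17.03) = 2.180.
With d_NH₃ + d_HBr = 342 mm, d_HBr = 342/(1 + 2.180) = 107.6 mm.
d_NH₃ = 342 − 107.6 = 234 mm.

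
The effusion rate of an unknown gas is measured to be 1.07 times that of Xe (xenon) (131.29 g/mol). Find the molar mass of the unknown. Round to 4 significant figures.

From Graham's law, rate_X/rate_Xe = √(M_Xe/M_X).
1.07 = √(131.29/M_X)
M_X = 131.29 / 1.07² = 131.29 / 1.145 = 114.7 g/mol

114.7 g/mol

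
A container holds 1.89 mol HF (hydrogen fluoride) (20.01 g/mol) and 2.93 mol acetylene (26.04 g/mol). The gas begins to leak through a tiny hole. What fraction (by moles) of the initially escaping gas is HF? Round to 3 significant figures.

Effusion rate of each component ∝ n_i/√M_i (partial pressure × 1/√M).
So x_HF in the escaping gas = (n_HF/√M_HF) / Σ(n_i/√M_i)
= (1.89/√20.01) / (1.89/√20.01 + 2.93/√26.04) = 0.4225/(0.4225 + 0.5742) = 0.424.

0.424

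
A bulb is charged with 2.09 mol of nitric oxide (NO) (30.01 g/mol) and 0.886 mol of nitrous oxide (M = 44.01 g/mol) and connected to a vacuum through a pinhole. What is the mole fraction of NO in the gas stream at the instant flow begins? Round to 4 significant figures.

0.7407

The effusion rate of species i is ∝ p_i/√M_i ∝ n_i/√M_i.
So x_NO in the escaping gas = (n_NO/√M_NO) / Σ(n_i/√M_i)
= (2.09/√30.01) / (2.09/√30.01 + 0.886/√44.01) = 0.3815/(0.3815 + 0.1336) = 0.7407.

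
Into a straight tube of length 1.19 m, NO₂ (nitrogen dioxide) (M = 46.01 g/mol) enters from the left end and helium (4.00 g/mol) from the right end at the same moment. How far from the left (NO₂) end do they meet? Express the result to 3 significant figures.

0.271 m

Distances travelled in equal time are proportional to diffusion rates, so d_NO₂/d_He = √(M_He/M_NO₂) = √(4.00/46.01) = 0.2949.
With d_NO₂ + d_He = 1.19 m, d_He = 1.19/(1 + 0.2949) = 0.9190 m.
d_NO₂ = 1.19 − 0.9190 = 0.271 m.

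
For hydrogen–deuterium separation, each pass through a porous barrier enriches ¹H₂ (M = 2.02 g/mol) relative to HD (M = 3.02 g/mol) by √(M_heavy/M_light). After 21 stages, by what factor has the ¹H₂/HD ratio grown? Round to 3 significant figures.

Overall factor = α^21 with α = √(3.02/2.02), i.e. (3.02/2.02)^(21/2).
= 1.49505^(21/2) = 68.2.

68.2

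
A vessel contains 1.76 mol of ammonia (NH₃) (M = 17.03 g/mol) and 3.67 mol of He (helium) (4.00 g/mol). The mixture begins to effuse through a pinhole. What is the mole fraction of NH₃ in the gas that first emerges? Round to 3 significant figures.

Effusion rate of each component ∝ n_i/√M_i (partial pressure × 1/√M).
So x_NH₃ in the escaping gas = (n_NH₃/√M_NH₃) / Σ(n_i/√M_i)
= (1.76/√17.03) / (1.76/√17.03 + 3.67/√4.00) = 0.4265/(0.4265 + 1.835) = 0.189.

0.189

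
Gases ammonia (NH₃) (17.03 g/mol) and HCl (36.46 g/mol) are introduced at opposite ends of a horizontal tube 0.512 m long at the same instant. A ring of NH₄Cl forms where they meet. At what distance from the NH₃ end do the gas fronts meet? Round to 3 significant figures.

Graham's law gives d_NH₃/d_HCl = rate_NH₃/rate_HCl = √(M_HCl/M_NH₃) = √(36.46/17.03) = 1.463.
With d_NH₃ + d_HCl = 0.512 m, d_HCl = 0.512/(1 + 1.463) = 0.2079 m.
d_NH₃ = 0.512 − 0.2079 = 0.304 m.

0.304 m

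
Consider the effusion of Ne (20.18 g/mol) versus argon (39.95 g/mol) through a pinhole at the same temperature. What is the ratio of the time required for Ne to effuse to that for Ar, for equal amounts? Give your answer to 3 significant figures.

Using Graham's law: t_Ne/t_Ar = √(M_Ne/M_Ar) = √(20.18/39.95) = √0.5051 = 0.711.

0.711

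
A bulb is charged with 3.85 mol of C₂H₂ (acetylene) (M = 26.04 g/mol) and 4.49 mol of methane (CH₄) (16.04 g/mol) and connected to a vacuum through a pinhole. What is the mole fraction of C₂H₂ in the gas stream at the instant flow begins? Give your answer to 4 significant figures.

Effusion rate of each component ∝ n_i/√M_i (partial pressure × 1/√M).
Mole fraction of C₂H₂ in the effusate = (n_C₂H₂/√M_C₂H₂) / (n_C₂H₂/√M_C₂H₂ + n_CH₄/√M_CH₄)
= (3.85/√26.04) / (3.85/√26.04 + 4.49/√16.04) = 0.7545/(0.7545 + 1.121) = 0.4023.

0.4023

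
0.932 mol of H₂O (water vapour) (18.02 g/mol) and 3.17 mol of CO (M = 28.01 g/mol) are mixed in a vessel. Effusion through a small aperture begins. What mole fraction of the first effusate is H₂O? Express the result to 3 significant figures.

0.268

The effusion rate of species i is ∝ p_i/√M_i ∝ n_i/√M_i.
x_H₂O(eff) = (n_H₂O/√M_H₂O) / (n_H₂O/√M_H₂O + n_CO/√M_CO)
= (0.932/√18.02) / (0.932/√18.02 + 3.17/√28.01) = 0.2196/(0.2196 + 0.5990) = 0.268.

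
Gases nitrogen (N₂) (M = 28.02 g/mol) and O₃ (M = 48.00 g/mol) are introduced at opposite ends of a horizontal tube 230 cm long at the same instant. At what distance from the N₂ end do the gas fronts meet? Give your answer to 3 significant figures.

In equal time, each gas travels a distance ∝ its rate ∝ 1/√M, so d_N₂/d_O₃ = √(M_O₃/M_N₂) = √(48.00/28.02) = 1.309.
With d_N₂ + d_O₃ = 230 cm, d_O₃ = 230/(1 + 1.309) = 99.62 cm.
d_N₂ = 230 − 99.62 = 130 cm.

130 cm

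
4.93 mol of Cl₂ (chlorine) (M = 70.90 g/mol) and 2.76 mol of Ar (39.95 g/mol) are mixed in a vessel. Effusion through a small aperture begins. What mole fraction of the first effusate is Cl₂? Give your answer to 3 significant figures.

The effusion rate of species i is ∝ p_i/√M_i ∝ n_i/√M_i.
So x_Cl₂ in the escaping gas = (n_Cl₂/√M_Cl₂) / Σ(n_i/√M_i)
= (4.93/√70.90) / (4.93/√70.90 + 2.76/√39.95) = 0.5855/(0.5855 + 0.4367) = 0.573.

0.573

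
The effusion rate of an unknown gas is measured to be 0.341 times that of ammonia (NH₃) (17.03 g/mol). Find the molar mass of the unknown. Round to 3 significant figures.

Graham's law gives rate_X/rate_NH₃ = √(M_NH₃/M_X).
0.341 = √(17.03/M_X)
M_X = 17.03 / 0.341² = 17.03 / 0.1163 = 146 g/mol

146 g/mol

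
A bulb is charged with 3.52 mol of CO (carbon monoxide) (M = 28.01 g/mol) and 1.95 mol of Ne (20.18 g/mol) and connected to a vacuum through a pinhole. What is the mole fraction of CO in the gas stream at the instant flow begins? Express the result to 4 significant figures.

0.6051

Rate_i ∝ x_i/√M_i (Graham's law weighted by mole fraction), so the effusate composition follows n_i/√M_i.
Mole fraction of CO in the effusate = (n_CO/√M_CO) / (n_CO/√M_CO + n_Ne/√M_Ne)
= (3.52/√28.01) / (3.52/√28.01 + 1.95/√20.18) = 0.6651/(0.6651 + 0.4341) = 0.6051.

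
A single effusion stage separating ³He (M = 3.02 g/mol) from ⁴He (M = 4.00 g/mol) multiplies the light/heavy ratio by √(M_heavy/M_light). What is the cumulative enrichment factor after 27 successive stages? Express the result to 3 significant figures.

44.4

After 27 stages the ratio has grown by (√(4.00/3.02))^27 = (4.00/3.02)^(27/2).
= 1.32450^(27/2) = 44.4.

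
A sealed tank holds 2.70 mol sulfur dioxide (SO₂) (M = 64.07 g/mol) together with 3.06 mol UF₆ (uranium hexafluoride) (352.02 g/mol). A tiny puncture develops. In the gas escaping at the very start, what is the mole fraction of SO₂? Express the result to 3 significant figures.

0.674

Rate_i ∝ x_i/√M_i (Graham's law weighted by mole fraction), so the effusate composition follows n_i/√M_i.
Mole fraction of SO₂ in the effusate = (n_SO₂/√M_SO₂) / (n_SO₂/√M_SO₂ + n_UF₆/√M_UF₆)
= (2.70/√64.07) / (2.70/√64.07 + 3.06/√352.02) = 0.3373/(0.3373 + 0.1631) = 0.674.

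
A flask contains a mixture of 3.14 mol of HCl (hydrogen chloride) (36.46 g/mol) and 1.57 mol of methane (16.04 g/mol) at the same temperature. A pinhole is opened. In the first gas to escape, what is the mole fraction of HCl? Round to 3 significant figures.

Each component's effusion rate ∝ (its partial pressure)·(1/√M) ∝ n_i/√M_i.
x_HCl(eff) = (n_HCl/√M_HCl) / (n_HCl/√M_HCl + n_CH₄/√M_CH₄)
= (3.14/√36.46) / (3.14/√36.46 + 1.57/√16.04) = 0.5200/(0.5200 + 0.3920) = 0.570.

0.570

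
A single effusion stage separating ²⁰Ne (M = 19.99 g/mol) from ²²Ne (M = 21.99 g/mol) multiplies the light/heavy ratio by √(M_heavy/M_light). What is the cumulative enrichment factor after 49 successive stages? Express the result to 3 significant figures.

10.3

Each stage multiplies the ratio by α = √(21.99/19.99), so after 49 stages the overall factor is α^49 = (21.99/19.99)^(49/2).
= 1.10005^(49/2) = 10.3.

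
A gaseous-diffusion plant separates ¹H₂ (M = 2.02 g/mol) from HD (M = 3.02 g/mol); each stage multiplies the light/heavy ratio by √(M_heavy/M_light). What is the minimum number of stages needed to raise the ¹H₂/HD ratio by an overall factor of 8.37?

11

With α = √(3.02/2.02) per stage, ln α = ½ ln(1.49505) = 0.2011.
Need α^N ≥ 8.37 ⇒ N ≥ ln(8.37) / ln α = 2.125 / 0.2011 = 10.57.
Rounding up, N = 11 stages.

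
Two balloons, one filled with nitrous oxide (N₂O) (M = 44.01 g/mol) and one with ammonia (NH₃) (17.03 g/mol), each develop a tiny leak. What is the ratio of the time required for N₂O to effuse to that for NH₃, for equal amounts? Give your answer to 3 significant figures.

1.61

Using Graham's law: t_N₂O/t_NH₃ = √(M_N₂O/M_NH₃) = √(44.01/17.03) = √2.584 = 1.61.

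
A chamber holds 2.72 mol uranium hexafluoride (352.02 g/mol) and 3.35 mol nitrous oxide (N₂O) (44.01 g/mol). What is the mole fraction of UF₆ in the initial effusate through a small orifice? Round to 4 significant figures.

0.2231

Rate_i ∝ x_i/√M_i (Graham's law weighted by mole fraction), so the effusate composition follows n_i/√M_i.
So x_UF₆ in the escaping gas = (n_UF₆/√M_UF₆) / Σ(n_i/√M_i)
= (2.72/√352.02) / (2.72/√352.02 + 3.35/√44.01) = 0.1450/(0.1450 + 0.5050) = 0.2231.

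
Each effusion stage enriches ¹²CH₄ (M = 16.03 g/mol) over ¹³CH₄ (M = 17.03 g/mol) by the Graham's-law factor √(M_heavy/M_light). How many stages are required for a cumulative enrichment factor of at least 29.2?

112

With α = √(17.03/16.03) per stage, ln α = ½ ln(1.06238) = 0.03026.
Need α^N ≥ 29.2 ⇒ N ≥ ln(29.2) / ln α = 3.374 / 0.03026 = 111.52.
Minimum whole number of stages: N = 112.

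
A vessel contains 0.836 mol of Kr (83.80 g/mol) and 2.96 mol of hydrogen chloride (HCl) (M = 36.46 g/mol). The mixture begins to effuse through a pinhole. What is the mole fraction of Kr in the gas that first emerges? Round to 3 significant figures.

Rate_i ∝ x_i/√M_i (Graham's law weighted by mole fraction), so the effusate composition follows n_i/√M_i.
Mole fraction of Kr in the effusate = (n_Kr/√M_Kr) / (n_Kr/√M_Kr + n_HCl/√M_HCl)
= (0.836/√83.80) / (0.836/√83.80 + 2.96/√36.46) = 0.09132/(0.09132 + 0.4902) = 0.157.

0.157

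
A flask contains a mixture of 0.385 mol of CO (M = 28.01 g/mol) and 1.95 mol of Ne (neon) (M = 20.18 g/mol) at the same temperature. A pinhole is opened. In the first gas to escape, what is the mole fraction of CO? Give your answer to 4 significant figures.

Rate_i ∝ x_i/√M_i (Graham's law weighted by mole fraction), so the effusate composition follows n_i/√M_i.
Mole fraction of CO in the effusate = (n_CO/√M_CO) / (n_CO/√M_CO + n_Ne/√M_Ne)
= (0.385/√28.01) / (0.385/√28.01 + 1.95/√20.18) = 0.07275/(0.07275 + 0.4341) = 0.1435.

0.1435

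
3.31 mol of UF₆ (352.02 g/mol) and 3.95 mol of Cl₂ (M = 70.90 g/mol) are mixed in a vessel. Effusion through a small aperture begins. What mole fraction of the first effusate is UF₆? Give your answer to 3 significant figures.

Rate_i ∝ x_i/√M_i (Graham's law weighted by mole fraction), so the effusate composition follows n_i/√M_i.
x_UF₆(eff) = (n_UF₆/√M_UF₆) / (n_UF₆/√M_UF₆ + n_Cl₂/√M_Cl₂)
= (3.31/√352.02) / (3.31/√352.02 + 3.95/√70.90) = 0.1764/(0.1764 + 0.4691) = 0.273.

0.273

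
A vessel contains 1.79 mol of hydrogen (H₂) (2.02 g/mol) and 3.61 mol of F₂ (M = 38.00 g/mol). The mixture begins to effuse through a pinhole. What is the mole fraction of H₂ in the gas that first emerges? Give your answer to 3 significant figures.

Effusion rate of each component ∝ n_i/√M_i (partial pressure × 1/√M).
So x_H₂ in the escaping gas = (n_H₂/√M_H₂) / Σ(n_i/√M_i)
= (1.79/√2.02) / (1.79/√2.02 + 3.61/√38.00) = 1.259/(1.259 + 0.5856) = 0.683.

0.683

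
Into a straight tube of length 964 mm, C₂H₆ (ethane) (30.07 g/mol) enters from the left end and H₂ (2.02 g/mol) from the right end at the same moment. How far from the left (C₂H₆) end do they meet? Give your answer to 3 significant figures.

198 mm

Distances travelled in equal time are proportional to diffusion rates, so d_C₂H₆/d_H₂ = √(M_H₂/M_C₂H₆) = √(2.02/30.07) = 0.2592.
With d_C₂H₆ + d_H₂ = 964 mm, d_H₂ = 964/(1 + 0.2592) = 765.6 mm.
d_C₂H₆ = 964 − 765.6 = 198 mm.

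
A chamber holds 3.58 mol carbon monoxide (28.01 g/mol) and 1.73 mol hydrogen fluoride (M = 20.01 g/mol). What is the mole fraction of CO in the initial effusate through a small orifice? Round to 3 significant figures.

0.636

The effusion rate of species i is ∝ p_i/√M_i ∝ n_i/√M_i.
Mole fraction of CO in the effusate = (n_CO/√M_CO) / (n_CO/√M_CO + n_HF/√M_HF)
= (3.58/√28.01) / (3.58/√28.01 + 1.73/√20.01) = 0.6764/(0.6764 + 0.3867) = 0.636.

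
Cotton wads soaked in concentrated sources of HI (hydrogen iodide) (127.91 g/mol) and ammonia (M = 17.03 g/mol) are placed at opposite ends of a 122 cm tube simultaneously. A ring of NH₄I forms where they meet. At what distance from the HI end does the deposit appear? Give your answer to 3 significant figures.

Graham's law gives d_HI/d_NH₃ = rate_HI/rate_NH₃ = √(M_NH₃/M_HI) = √(17.03/127.91) = 0.3649.
With d_HI + d_NH₃ = 122 cm, d_NH₃ = 122/(1 + 0.3649) = 89.38 cm.
d_HI = 122 − 89.38 = 32.6 cm.

32.6 cm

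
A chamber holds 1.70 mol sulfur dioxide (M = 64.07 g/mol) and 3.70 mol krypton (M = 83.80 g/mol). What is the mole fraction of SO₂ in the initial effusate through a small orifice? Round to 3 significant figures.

0.344

Each component's effusion rate ∝ (its partial pressure)·(1/√M) ∝ n_i/√M_i.
Mole fraction of SO₂ in the effusate = (n_SO₂/√M_SO₂) / (n_SO₂/√M_SO₂ + n_Kr/√M_Kr)
= (1.70/√64.07) / (1.70/√64.07 + 3.70/√83.80) = 0.2124/(0.2124 + 0.4042) = 0.344.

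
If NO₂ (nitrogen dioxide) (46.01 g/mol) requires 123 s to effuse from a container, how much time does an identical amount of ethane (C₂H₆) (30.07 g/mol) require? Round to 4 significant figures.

Since effusion rate ∝ 1/√M, t_C₂H₆/t_NO₂ = √(M_C₂H₆/M_NO₂) = √(30.07/46.01) = √0.6536 = 0.8084.
So the time for C₂H₆ is 123 × 0.8084 = 99.44 s.

99.44 s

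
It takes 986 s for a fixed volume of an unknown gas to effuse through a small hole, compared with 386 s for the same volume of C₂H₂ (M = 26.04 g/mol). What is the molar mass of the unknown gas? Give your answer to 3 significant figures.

170 g/mol

Since effusion rate ∝ 1/√M, t_X/t_C₂H₂ = √(M_X/M_C₂H₂).
986/386 = 2.554 = √(M_X/26.04)
M_X = 26.04 × 2.554² = 26.04 × 6.525 = 170 g/mol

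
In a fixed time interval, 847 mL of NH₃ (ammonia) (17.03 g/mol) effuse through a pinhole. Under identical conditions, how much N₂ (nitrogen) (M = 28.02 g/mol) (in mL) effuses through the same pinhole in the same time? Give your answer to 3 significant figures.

660 mL

Using Graham's law: rate_N₂/rate_NH₃ = √(M_NH₃/M_N₂) = √(17.03/28.02) = √0.6078 = 0.7796.
So the volume for N₂ is 847 × 0.7796 = 660 mL.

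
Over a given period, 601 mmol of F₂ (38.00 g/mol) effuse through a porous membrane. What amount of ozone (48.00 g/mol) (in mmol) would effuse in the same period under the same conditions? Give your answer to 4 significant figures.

534.7 mmol

Since effusion rate ∝ 1/√M, rate_O₃/rate_F₂ = √(M_F₂/M_O₃) = √(38.00/48.00) = √0.7917 = 0.8898.
So the amount for O₃ is 601 × 0.8898 = 534.7 mmol.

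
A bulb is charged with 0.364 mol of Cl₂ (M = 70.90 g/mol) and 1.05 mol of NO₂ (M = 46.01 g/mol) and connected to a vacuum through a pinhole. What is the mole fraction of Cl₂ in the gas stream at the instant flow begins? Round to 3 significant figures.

Effusion rate of each component ∝ n_i/√M_i (partial pressure × 1/√M).
Mole fraction of Cl₂ in the effusate = (n_Cl₂/√M_Cl₂) / (n_Cl₂/√M_Cl₂ + n_NO₂/√M_NO₂)
= (0.364/√70.90) / (0.364/√70.90 + 1.05/√46.01) = 0.04323/(0.04323 + 0.1548) = 0.218.

0.218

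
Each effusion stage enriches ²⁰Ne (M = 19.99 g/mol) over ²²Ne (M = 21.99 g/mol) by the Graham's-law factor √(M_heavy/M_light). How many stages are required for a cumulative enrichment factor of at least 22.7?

66

With α = √(21.99/19.99) per stage, ln α = ½ ln(1.10005) = 0.04768.
Need α^N ≥ 22.7 ⇒ N ≥ ln(22.7) / ln α = 3.122 / 0.04768 = 65.49.
Minimum whole number of stages: N = 66.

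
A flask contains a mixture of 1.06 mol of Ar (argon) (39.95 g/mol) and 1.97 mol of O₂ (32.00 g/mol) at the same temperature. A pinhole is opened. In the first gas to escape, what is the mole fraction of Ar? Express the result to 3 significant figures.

Rate_i ∝ x_i/√M_i (Graham's law weighted by mole fraction), so the effusate composition follows n_i/√M_i.
So x_Ar in the escaping gas = (n_Ar/√M_Ar) / Σ(n_i/√M_i)
= (1.06/√39.95) / (1.06/√39.95 + 1.97/√32.00) = 0.1677/(0.1677 + 0.3483) = 0.325.

0.325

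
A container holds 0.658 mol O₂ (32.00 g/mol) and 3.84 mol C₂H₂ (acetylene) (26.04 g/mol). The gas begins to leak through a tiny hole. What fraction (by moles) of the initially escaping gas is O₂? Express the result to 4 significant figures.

Rate_i ∝ x_i/√M_i (Graham's law weighted by mole fraction), so the effusate composition follows n_i/√M_i.
So x_O₂ in the escaping gas = (n_O₂/√M_O₂) / Σ(n_i/√M_i)
= (0.658/√32.00) / (0.658/√32.00 + 3.84/√26.04) = 0.1163/(0.1163 + 0.7525) = 0.1339.

0.1339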